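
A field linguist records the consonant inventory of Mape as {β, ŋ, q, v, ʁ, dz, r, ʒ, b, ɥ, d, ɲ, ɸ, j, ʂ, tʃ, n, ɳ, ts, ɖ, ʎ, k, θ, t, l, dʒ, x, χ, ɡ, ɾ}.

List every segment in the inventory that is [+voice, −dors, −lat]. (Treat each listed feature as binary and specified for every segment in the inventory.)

Among the inventory, the [+voice] segments are /β, ŋ, v, ʁ, dz, r, ʒ, b, ɥ, d, ɲ, j, n, ɳ, ɖ, ʎ, l, dʒ, ɡ, ɾ/.
Then [−dorsal] gives /β, v, dz, r, ʒ, b, d, n, ɳ, ɖ, l, dʒ, ɾ/.
Of those, [−lateral] leaves /β, v, dz, r, ʒ, b, d, n, ɳ, ɖ, dʒ, ɾ/.

β, v, dz, r, ʒ, b, d, n, ɳ, ɖ, dʒ, ɾ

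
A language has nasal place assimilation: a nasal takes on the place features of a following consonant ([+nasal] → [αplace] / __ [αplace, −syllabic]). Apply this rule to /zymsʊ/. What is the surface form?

In /zymsʊ/, the nasal /m/ precedes /s/, which is [+coronal]. The nasal assimilates in place, becoming the [+coronal] nasal /n/. The surface form is [zynsʊ].

[zynsʊ]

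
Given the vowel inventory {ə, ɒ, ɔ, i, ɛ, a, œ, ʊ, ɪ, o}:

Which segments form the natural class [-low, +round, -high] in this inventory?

ɔ, œ, o

Among the inventory, the [-low] segments are /ə, ɔ, i, ɛ, œ, ʊ, ɪ, o/.
Intersecting with [+round] gives /ɔ, œ, ʊ, o/.
Intersecting with [-high] leaves /ɔ, œ, o/.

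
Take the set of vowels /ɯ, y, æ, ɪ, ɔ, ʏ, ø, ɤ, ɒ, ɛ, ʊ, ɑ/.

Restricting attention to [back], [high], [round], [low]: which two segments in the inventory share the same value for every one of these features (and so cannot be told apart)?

/y/ (high front rounded tense vowel) and /ʏ/ (high front rounded lax vowel) are both [-back], [+high], [+round], [-low], so none of the listed features separates them. (They do differ in [tense], which is not among the given features.) Every other pair in the inventory differs on at least one listed feature.

y, ʏ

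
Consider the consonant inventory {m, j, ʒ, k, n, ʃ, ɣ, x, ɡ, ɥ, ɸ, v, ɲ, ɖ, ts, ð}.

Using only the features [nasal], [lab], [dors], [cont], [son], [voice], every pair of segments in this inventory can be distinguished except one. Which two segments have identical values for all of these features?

/ð/ (voiced dental fricative) and /ʒ/ (voiced postalveolar fricative) are both [-nasal], [-labial], [-dorsal], [+continuant], [-sonorant], [+voice], so none of the listed features separates them. (They do differ in [strident] and [anterior], which are not among the given features.) Every other pair in the inventory differs on at least one listed feature.

ð, ʒ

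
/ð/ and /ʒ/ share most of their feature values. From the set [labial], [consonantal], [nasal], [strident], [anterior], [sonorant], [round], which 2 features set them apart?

[strident], [anterior]

The two segments share [−labial], [+consonantal], [−nasal], [−sonorant], [−round]. The only features from the list on which they differ: /ð/ is [−strident] while /ʒ/ is [+strident]; /ð/ is [+anterior] while /ʒ/ is [−anterior].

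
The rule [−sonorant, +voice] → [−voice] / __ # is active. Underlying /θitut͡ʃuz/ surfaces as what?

/z/ satisfies [−sonorant, +voice] and sits in __ #. The [−voice] counterpart of the voiced alveolar fricative is /s/. Other segments in /θitut͡ʃuz/ either fail the structural description or are not in the environment, so the surface form is [θitut͡ʃus].

[θitut͡ʃus]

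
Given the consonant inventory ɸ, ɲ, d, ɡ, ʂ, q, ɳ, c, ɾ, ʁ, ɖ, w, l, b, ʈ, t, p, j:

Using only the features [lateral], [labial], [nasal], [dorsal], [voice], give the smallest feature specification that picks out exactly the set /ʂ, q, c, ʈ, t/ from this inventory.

[-voice, -labial]

The class [-voice], [-labial] has exactly /ʂ, q, c, ʈ, t/ as its extension in this inventory. No smaller conjunction from the listed features achieves this: [-labial] alone would also admit /ɲ, d, ɡ, ɳ, …/; [-voice] alone would also admit /ɸ, p/; and checking the remaining single features turns up none with this extension.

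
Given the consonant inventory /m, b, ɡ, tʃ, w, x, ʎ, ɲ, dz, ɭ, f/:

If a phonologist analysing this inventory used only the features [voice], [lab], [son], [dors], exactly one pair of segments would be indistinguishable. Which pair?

On the given features, /ʎ/ and /ɲ/ have an identical profile: [+voice], [-labial], [+sonorant], [+dorsal]. No other two segments in the inventory coincide on all 4 features. (They do differ in [nasal] and [lateral], which are not among the given features.)

ʎ, ɲ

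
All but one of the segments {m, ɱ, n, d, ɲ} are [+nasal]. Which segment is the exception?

d

Every segment except /d/ is [+nasal]. /d/ (voiced alveolar stop) is [-nasal], so it is the exception.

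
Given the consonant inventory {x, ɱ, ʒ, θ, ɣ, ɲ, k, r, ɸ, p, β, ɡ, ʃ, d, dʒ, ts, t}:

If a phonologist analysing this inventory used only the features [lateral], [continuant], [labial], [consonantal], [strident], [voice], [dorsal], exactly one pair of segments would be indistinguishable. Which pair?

Both /ɲ/ and /ɡ/ are [−lateral], [−continuant], [−labial], [+consonantal], [−strident], [+voice], [+dorsal]. Since the list omits [sonorant], [nasal] and [back] — which do distinguish the palatal nasal from the voiced velar stop — this pair collapses; all other pairs remain distinct.

ɲ, ɡ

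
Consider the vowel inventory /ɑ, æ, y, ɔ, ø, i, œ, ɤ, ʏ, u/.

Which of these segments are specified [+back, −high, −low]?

Eliminate segments failing any feature: /ɑ/ is [+low]; /æ, y, ø, i, œ, ʏ/ are [−back]; /u/ is [+high]. The remaining /ɔ, ɤ/ satisfy [+back], [−high], [−low].

ɔ, ɤ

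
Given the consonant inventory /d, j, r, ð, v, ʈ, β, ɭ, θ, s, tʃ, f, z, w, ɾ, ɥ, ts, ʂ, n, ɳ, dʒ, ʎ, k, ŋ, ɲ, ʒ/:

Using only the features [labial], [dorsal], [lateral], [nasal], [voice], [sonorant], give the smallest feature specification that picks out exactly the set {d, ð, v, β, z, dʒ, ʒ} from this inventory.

[−sonorant, +voice]

The class [−sonorant], [+voice] has exactly /d, ð, v, β, z, dʒ, ʒ/ as its extension in this inventory. No smaller conjunction from the listed features achieves this: [+voice] alone would also admit /j, r, ɭ, w, …/; [−sonorant] alone would also admit /ʈ, θ, s, tʃ, …/; and checking the remaining single features turns up none with this extension.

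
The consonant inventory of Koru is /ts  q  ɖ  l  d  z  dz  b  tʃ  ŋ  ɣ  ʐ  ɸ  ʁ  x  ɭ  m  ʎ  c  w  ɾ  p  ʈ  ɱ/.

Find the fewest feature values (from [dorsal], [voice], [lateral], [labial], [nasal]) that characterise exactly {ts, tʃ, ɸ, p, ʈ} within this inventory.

/ts, tʃ, ɸ, p, ʈ/ are all [−voice], [−dorsal], and no other segment in the inventory matches both values. Dropping any one of them over-generates: [−dorsal] alone would also admit /ɖ, l, d, z, …/; [−voice] alone would also admit /q, x, c/. No other single listed feature picks out exactly this set either, so fewer than two features will not do.

[−voice, −dorsal]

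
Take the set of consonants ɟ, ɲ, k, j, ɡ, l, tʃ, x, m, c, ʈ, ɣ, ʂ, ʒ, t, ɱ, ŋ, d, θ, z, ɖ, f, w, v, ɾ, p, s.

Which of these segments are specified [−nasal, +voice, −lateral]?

Eliminate segments failing any feature: /ɲ, m, ɱ, ŋ/ are [+nasal]; /k, tʃ, x, c, ʈ, ʂ, t, θ, f, p, s/ are [−voice]; /l/ is [+lateral]. The remaining /ɟ, j, ɡ, ɣ, ʒ, d, z, ɖ, w, v, ɾ/ satisfy [−nasal], [+voice], [−lateral].

ɟ, j, ɡ, ɣ, ʒ, d, z, ɖ, w, v, ɾ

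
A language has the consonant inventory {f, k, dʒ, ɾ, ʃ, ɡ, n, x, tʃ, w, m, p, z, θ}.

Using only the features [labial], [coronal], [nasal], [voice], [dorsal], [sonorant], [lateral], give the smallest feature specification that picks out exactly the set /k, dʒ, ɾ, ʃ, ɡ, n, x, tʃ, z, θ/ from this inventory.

[−labial]

Every target segment is [−labial] and no other inventory member is, so one feature is enough.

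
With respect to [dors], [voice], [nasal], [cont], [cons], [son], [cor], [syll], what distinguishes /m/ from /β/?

[sonorant], [nasal], [continuant]

/m/ (bilabial nasal) and /β/ (voiced bilabial fricative) agree on [-dorsal], [+voice], [+consonantal], [-coronal], [-syllabic]. They differ on [sonorant] (/m/ [+], /β/ [-]), [nasal] (/m/ [+], /β/ [-]), [continuant] (/m/ [-], /β/ [+]).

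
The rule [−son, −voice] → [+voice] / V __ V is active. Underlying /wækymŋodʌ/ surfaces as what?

Only /k/ occurs between two vowels (/æ/ __ /y/) and matches the structural description. It is a voiceless velar stop, so [−son, −voice] holds; changing it to [+voice] with all other features held fixed yields /ɡ/ (voiced velar stop). No other segment meets both the structural description and the environment, so the output is [wæɡymŋodʌ].

[wæɡymŋodʌ]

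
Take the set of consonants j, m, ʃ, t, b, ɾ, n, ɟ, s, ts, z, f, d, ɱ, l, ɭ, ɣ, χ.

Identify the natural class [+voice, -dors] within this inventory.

m, b, ɾ, n, z, d, ɱ, l, ɭ

Checking each segment against [+voice], [-dorsal]: /m/ (bilabial nasal), /b/ (voiced bilabial stop), /ɾ/ (alveolar tap), /n/ (alveolar nasal), /z/ (voiced alveolar fricative), /d/ (voiced alveolar stop), among others, satisfy every feature; every other segment in the inventory fails at least one.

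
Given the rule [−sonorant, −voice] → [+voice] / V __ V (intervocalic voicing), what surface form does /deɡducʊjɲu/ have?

[deɡduɟʊjɲu]

Only /c/ occurs between two vowels (/u/ __ /ʊ/) and matches the structural description. It is a voiceless palatal stop, so [−sonorant, −voice] holds; changing it to [+voice] with all other features held fixed yields /ɟ/ (voiced palatal stop). No other segment meets both the structural description and the environment, so the output is [deɡduɟʊjɲu].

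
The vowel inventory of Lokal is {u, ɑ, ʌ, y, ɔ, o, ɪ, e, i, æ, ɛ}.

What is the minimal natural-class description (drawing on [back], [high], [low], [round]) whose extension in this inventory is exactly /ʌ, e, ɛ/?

The class [−high], [−low], [−round] has exactly /ʌ, e, ɛ/ as its extension in this inventory. No smaller conjunction from the listed features achieves this: [−low, −round] alone would also admit /ɪ, i/; [−high, −round] alone would also admit /ɑ, æ/; [−high, −low] alone would also admit /ɔ, o/; and checking the remaining two-feature bundles turns up none with this extension.

[−high, −low, −round]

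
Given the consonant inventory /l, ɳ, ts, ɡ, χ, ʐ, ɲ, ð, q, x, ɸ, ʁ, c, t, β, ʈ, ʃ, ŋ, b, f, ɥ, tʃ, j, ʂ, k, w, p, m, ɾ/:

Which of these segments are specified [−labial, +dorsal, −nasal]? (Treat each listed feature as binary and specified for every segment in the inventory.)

The [−labial] segments are /l, ɳ, ts, ɡ, χ, ʐ, ɲ, ð, q, x, ʁ, c, t, ʈ, ʃ, ŋ, tʃ, j, ʂ, k, ɾ/.
Then [+dorsal] gives /ɡ, χ, ɲ, q, x, ʁ, c, ŋ, j, k/.
Within that set, [−nasal] leaves /ɡ, χ, q, x, ʁ, c, j, k/.

ɡ, χ, q, x, ʁ, c, j, k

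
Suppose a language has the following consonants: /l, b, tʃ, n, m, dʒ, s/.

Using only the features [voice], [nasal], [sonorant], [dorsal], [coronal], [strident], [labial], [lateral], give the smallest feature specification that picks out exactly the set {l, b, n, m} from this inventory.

[-strident]

/l, b, n, m/ are exactly the [-strident] segments in the inventory, so a single feature suffices.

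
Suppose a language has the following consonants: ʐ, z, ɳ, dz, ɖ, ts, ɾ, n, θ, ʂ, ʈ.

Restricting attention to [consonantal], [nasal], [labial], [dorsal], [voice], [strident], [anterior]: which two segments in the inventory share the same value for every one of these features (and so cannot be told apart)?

/dz/ (voiced alveolar affricate) and /z/ (voiced alveolar fricative) are both [+consonantal], [-nasal], [-labial], [-dorsal], [+voice], [+strident], [+anterior], so none of the listed features separates them. (They do differ in [continuant], which is not among the given features.) Every other pair in the inventory differs on at least one listed feature.

dz, z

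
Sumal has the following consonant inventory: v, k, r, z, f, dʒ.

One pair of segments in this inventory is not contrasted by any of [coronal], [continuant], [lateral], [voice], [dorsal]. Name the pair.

/r/ (alveolar trill) and /z/ (voiced alveolar fricative) are both [+coronal], [+continuant], [-lateral], [+voice], [-dorsal], so none of the listed features separates them. (They do differ in [sonorant] and [strident], which are not among the given features.) Every other pair in the inventory differs on at least one listed feature.

r, z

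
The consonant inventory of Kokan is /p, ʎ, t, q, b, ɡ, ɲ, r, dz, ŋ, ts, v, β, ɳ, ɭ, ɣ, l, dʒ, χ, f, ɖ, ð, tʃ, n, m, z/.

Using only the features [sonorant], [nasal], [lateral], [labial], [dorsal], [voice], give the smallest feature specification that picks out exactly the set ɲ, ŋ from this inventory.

The class [+nasal], [+dorsal] has exactly /ɲ, ŋ/ as its extension in this inventory. No smaller conjunction from the listed features achieves this: [+dorsal] alone would also admit /ʎ, q, ɡ, ɣ, …/; [+nasal] alone would also admit /ɳ, n, m/; and checking the remaining single features turns up none with this extension.

[+nasal, +dorsal]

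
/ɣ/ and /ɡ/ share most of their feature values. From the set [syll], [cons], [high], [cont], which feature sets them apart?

[continuant]

The two segments share [−syllabic], [+consonantal], [+high]. The only feature from the list on which they differ: /ɣ/ is [+continuant] while /ɡ/ is [−continuant].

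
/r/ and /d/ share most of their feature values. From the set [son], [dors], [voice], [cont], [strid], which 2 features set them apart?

[sonorant], [continuant]

/r/ is the alveolar trill and /d/ is the voiced alveolar stop. Both are [-dorsal], [+voice], [-strident]. /r/ is [+sonorant] while /d/ is [-sonorant]; /r/ is [+continuant] while /d/ is [-continuant], so the distinguishing features are [sonorant], [continuant].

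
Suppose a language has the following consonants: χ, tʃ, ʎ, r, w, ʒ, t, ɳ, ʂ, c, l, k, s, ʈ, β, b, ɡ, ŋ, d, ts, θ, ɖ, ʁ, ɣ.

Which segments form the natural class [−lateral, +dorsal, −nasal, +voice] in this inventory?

Eliminate segments failing any feature: /χ, c, k/ are [−voice]; /tʃ, r, ʒ, t, ɳ, ʂ, s, ʈ, β, b, d, ts, θ, ɖ/ are [−dorsal]; /ʎ, l/ are [+lateral]; /ŋ/ is [+nasal]. The remaining /w, ɡ, ʁ, ɣ/ satisfy [−lateral], [+dorsal], [−nasal], [+voice].

w, ɡ, ʁ, ɣ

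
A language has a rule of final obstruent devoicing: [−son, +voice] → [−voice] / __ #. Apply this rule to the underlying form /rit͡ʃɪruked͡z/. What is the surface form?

The only segment in the rule's environment that also matches [−son, +voice] is /d͡z/. Applying [−voice] turns the voiced alveolar affricate into /t͡s/ (voiceless alveolar affricate), giving [rit͡ʃɪruket͡s].

[rit͡ʃɪruket͡s]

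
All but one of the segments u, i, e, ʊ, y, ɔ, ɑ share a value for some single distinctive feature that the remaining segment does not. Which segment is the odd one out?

/i, ʊ, u, y, e, ɔ/ are all [−low], but /ɑ/ (low back unrounded vowel) is [+low]. No other single segment can be removed to leave a set sharing one feature value that the removed segment lacks, so /ɑ/ is the odd one out.

ɑ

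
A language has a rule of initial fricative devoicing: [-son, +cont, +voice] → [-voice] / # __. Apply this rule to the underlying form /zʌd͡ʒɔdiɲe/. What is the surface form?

[sʌd͡ʒɔdiɲe]

/z/ satisfies [-son, +cont, +voice] and sits in # __. The [-voice] counterpart of the voiced alveolar fricative is /s/. Other segments in /zʌd͡ʒɔdiɲe/ either fail the structural description or are not in the environment, so the surface form is [sʌd͡ʒɔdiɲe].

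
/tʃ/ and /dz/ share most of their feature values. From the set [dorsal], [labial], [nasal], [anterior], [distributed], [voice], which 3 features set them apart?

[voice], [anterior], [distributed]

/tʃ/ is the voiceless postalveolar affricate and /dz/ is the voiced alveolar affricate. Both are [−dorsal], [−labial], [−nasal]. /tʃ/ is [−voice] while /dz/ is [+voice]; /tʃ/ is [−anterior] while /dz/ is [+anterior]; /tʃ/ is [+distributed] while /dz/ is [−distributed], so the distinguishing features are [voice], [anterior], [distributed].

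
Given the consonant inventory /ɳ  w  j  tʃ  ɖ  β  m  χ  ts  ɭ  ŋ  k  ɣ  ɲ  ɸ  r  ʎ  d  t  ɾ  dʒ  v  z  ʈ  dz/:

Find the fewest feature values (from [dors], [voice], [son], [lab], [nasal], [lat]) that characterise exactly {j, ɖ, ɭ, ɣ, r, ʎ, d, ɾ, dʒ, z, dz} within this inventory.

/j, ɖ, ɭ, ɣ, r, ʎ, d, ɾ, dʒ, z, dz/ are all [+voice], [−nasal], [−labial], and no other segment in the inventory matches all three values. Dropping any one of them over-generates: [−nasal, −labial] alone would also admit /tʃ, χ, ts, k, …/; [+voice, −labial] alone would also admit /ɳ, ŋ, ɲ/; [+voice, −nasal] alone would also admit /w, β, v/. No other combination of two listed features picks out exactly this set either, so fewer than three features will not do.

[+voice, −nasal, −lab]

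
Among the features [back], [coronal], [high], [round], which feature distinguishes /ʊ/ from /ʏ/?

[back]

The two segments share [−coronal], [+high], [+round]. The only feature from the list on which they differ: /ʊ/ is [+back] while /ʏ/ is [−back].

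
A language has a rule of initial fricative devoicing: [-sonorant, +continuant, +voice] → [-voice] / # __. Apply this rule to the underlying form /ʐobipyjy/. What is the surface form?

[ʂobipyjy]

Only the initial segment /ʐ/ is both word-initial and matches the structural description. It is a voiced retroflex fricative, so [-sonorant, +continuant, +voice] holds; changing it to [-voice] with all other features held fixed yields /ʂ/ (voiceless retroflex fricative). No other segment meets both the structural description and the environment, so the output is [ʂobipyjy].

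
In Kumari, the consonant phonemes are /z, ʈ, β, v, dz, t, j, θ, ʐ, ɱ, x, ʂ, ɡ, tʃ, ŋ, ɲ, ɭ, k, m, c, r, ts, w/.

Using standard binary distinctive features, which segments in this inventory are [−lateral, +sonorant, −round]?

Eliminate segments failing any feature: /z, ʈ, β, v, dz, t, θ, ʐ, x, ʂ, ɡ, tʃ, k, c, ts/ are [−sonorant]; /ɭ/ is [+lateral]; /w/ is [+round]. The remaining /j, ɱ, ŋ, ɲ, m, r/ satisfy [−lateral], [+sonorant], [−round].

j, ɱ, ŋ, ɲ, m, r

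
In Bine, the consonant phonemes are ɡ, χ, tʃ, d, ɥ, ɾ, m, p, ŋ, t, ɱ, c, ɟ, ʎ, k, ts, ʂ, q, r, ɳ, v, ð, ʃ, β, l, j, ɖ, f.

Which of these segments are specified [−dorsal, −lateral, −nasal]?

The [−dorsal] segments are /tʃ, d, ɾ, m, p, t, ɱ, ts, ʂ, r, ɳ, v, ð, ʃ, β, l, ɖ, f/.
Within that set, [−lateral] gives /tʃ, d, ɾ, m, p, t, ɱ, ts, ʂ, r, ɳ, v, ð, ʃ, β, ɖ, f/.
Of those, [−nasal] leaves /tʃ, d, ɾ, p, t, ts, ʂ, r, v, ð, ʃ, β, ɖ, f/.

tʃ, d, ɾ, p, t, ts, ʂ, r, v, ð, ʃ, β, ɖ, f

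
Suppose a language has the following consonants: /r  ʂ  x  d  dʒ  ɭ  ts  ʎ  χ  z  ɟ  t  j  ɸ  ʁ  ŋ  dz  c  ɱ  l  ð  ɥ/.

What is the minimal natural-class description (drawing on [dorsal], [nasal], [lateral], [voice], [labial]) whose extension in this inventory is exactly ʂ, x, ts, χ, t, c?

[−voice, −labial]

Every target segment is [−voice], [−labial]; each remaining inventory member fails at least one of these. Each conjunct is needed — [−labial] alone would also admit /r, d, dʒ, ɭ, …/; [−voice] alone would also admit /ɸ/ — and no other single listed feature has exactly this extension, so two is the minimum.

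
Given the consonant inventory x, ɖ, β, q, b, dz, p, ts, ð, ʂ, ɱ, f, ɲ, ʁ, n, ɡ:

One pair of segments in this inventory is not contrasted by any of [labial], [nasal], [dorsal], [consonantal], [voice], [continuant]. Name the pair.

ɖ, dz

Both /ɖ/ and /dz/ are [−labial], [−nasal], [−dorsal], [+consonantal], [+voice], [−continuant]. Since the list omits [strident], [delayed release] and [anterior] — which do distinguish the voiced retroflex stop from the voiced alveolar affricate — this pair collapses; all other pairs remain distinct.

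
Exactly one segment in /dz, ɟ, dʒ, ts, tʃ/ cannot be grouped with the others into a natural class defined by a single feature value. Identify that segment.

[delayed release] (equivalently [strident], [dorsal]) groups all but one: /dʒ, tʃ, ts, dz/ share [+delayed release] while /ɟ/ (voiced palatal stop) alone is [−delayed release]. Removing any other segment would not leave a single-feature class that excludes it.

ɟ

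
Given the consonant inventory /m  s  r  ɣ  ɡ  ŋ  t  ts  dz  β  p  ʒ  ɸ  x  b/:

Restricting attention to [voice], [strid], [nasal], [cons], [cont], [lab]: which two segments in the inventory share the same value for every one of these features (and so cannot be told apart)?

On the given features, /ɣ/ and /r/ have an identical profile: [+voice], [-strident], [-nasal], [+consonantal], [+continuant], [-labial]. No other two segments in the inventory coincide on all 6 features. (They do differ in [sonorant], [coronal] and [dorsal], which are not among the given features.)

ɣ, r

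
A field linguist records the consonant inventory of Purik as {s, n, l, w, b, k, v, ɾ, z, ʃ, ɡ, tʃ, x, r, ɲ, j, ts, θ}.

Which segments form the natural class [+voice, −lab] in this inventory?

n, l, ɾ, z, ɡ, r, ɲ, j

Checking each segment against [+voice], [−labial]: /n/ (alveolar nasal), /l/ (alveolar lateral approximant), /ɾ/ (alveolar tap), /z/ (voiced alveolar fricative), /ɡ/ (voiced velar stop), /r/ (alveolar trill), among others, satisfy every feature; every other segment in the inventory fails at least one.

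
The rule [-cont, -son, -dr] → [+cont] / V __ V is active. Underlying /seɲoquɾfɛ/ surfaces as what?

[seɲoχuɾfɛ]

Only /q/ occurs between two vowels (/o/ __ /u/) and matches the structural description. It is a voiceless uvular stop, so [-cont, -son, -dr] holds; changing it to [+continuant] with all other features held fixed yields /χ/ (voiceless uvular fricative). No other segment meets both the structural description and the environment, so the output is [seɲoχuɾfɛ].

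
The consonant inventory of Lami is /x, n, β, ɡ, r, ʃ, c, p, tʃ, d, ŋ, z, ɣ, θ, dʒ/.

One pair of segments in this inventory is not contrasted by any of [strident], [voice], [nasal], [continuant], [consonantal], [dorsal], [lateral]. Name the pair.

/r/ (alveolar trill) and /β/ (voiced bilabial fricative) are both [−strident], [+voice], [−nasal], [+continuant], [+consonantal], [−dorsal], [−lateral], so none of the listed features separates them. (They do differ in [sonorant], [labial] and [coronal], which are not among the given features.) Every other pair in the inventory differs on at least one listed feature.

r, β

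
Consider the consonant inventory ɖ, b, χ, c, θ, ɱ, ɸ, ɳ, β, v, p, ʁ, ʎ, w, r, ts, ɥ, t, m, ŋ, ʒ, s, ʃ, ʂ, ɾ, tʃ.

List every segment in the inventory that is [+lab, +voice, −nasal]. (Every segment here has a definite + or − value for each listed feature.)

b, β, v, w, ɥ

Checking each segment against [+labial], [+voice], [−nasal]: /b/ (voiced bilabial stop), /β/ (voiced bilabial fricative), /v/ (voiced labiodental fricative), /w/ (labial-velar glide), /ɥ/ (labial-palatal glide) satisfy every feature; every other segment in the inventory fails at least one.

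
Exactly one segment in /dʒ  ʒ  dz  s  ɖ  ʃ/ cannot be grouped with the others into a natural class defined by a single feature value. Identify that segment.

[strident] groups all but one: /dʒ, dz, s, ʒ, ʃ/ share [+strident] while /ɖ/ (voiced retroflex stop) alone is [−strident]. Removing any other segment would not leave a single-feature class that excludes it.

ɖ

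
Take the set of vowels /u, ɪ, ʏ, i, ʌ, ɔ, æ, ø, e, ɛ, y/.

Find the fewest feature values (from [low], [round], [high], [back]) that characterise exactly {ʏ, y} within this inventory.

[+high, −back, +round]

Every target segment is [+high], [−back], [+round]; each remaining inventory member fails at least one of these. Each conjunct is needed — [−back, +round] alone would also admit /ø/; [+high, +round] alone would also admit /u/; [+high, −back] alone would also admit /ɪ, i/ — and no other combination of two listed features has exactly this extension, so three is the minimum.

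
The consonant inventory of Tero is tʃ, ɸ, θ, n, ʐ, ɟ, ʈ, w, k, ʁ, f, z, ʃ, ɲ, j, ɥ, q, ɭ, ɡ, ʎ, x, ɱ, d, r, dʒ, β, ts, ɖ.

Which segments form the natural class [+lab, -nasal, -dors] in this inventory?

Eliminate segments failing any feature: /tʃ, θ, n, ʐ, ɟ, ʈ, k, ʁ, z, ʃ, ɲ, j, q, ɭ, ɡ, ʎ, x, d, r, dʒ, ts, ɖ/ are [-labial]; /w, ɥ/ are [+dorsal]; /ɱ/ is [+nasal]. The remaining /ɸ, f, β/ satisfy [+labial], [-nasal], [-dorsal].

ɸ, f, β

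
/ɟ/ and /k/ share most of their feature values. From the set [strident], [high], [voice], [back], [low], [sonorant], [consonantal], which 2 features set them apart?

/ɟ/ (voiced palatal stop) and /k/ (voiceless velar stop) agree on [-strident], [+high], [-low], [-sonorant], [+consonantal]. They differ on [voice] (/ɟ/ [+], /k/ [-]), [back] (/ɟ/ [-], /k/ [+]).

[voice], [back]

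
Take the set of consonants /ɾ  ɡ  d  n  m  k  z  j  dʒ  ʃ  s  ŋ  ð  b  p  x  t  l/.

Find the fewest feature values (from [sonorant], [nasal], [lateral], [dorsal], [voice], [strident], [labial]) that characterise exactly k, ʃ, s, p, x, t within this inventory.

Every target segment is [−voice] and no other inventory member is, so one feature is enough.

[−voice]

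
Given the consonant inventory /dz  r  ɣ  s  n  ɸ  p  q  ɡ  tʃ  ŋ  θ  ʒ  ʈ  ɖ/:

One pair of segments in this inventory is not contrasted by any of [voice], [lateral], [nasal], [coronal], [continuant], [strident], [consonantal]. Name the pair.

q, p

On the given features, /q/ and /p/ have an identical profile: [-voice], [-lateral], [-nasal], [-coronal], [-continuant], [-strident], [+consonantal]. No other two segments in the inventory coincide on all 7 features. (They do differ in [labial] and [dorsal], which are not among the given features.)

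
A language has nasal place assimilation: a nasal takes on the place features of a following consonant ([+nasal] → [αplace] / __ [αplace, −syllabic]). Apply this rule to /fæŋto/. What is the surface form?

/ŋ/ sits before the [+coronal] consonant /t/, so it takes on [+coronal] and surfaces as /n/. The rest of the form is unaffected: [fænto].

[fænto]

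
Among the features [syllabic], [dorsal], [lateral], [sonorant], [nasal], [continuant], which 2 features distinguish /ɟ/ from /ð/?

[continuant], [dorsal]

/ɟ/ is the voiced palatal stop and /ð/ is the voiced dental fricative. Both are [-syllabic], [-lateral], [-sonorant], [-nasal]. /ɟ/ is [-continuant] while /ð/ is [+continuant]; /ɟ/ is [+dorsal] while /ð/ is [-dorsal], so the distinguishing features are [continuant], [dorsal].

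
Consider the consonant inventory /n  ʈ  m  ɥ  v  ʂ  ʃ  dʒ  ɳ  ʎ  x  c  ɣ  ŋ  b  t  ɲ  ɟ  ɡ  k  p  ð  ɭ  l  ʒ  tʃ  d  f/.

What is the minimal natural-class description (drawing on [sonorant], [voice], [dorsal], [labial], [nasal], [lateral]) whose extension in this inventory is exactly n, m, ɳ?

[+nasal, −dorsal]

The class [+nasal], [−dorsal] has exactly /n, m, ɳ/ as its extension in this inventory. No smaller conjunction from the listed features achieves this: [−dorsal] alone would also admit /ʈ, v, ʂ, ʃ, …/; [+nasal] alone would also admit /ŋ, ɲ/; and checking the remaining single features turns up none with this extension.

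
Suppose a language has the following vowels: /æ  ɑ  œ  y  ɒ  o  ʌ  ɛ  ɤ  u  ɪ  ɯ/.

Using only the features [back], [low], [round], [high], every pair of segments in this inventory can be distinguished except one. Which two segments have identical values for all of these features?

ɤ, ʌ

Both /ɤ/ and /ʌ/ are [+back], [−low], [−round], [−high]. Since the list omits [tense] — which does distinguish the mid back unrounded tense vowel from the mid back unrounded lax vowel — this pair collapses; all other pairs remain distinct.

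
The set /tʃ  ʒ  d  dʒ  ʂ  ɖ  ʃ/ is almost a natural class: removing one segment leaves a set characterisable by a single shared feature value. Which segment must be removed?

d

/ɖ, dʒ, tʃ, ʃ, ʒ, ʂ/ are all [-anterior], but /d/ (voiced alveolar stop) is [+anterior]. No other single segment can be removed to leave a set sharing one feature value that the removed segment lacks, so /d/ is the odd one out.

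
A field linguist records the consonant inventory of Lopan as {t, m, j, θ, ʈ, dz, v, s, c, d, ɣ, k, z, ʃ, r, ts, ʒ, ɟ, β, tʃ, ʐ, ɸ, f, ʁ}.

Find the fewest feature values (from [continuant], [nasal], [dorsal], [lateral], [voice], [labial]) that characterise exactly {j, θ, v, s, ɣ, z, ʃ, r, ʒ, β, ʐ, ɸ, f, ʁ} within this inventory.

[+continuant]

Every target segment is [+continuant] and no other inventory member is, so one feature is enough.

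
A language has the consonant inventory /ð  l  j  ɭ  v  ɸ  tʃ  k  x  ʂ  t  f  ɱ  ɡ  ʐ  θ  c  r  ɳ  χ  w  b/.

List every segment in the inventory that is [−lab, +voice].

ð, l, j, ɭ, ɡ, ʐ, r, ɳ

Checking each segment against [−labial], [+voice]: /ð/ (voiced dental fricative), /l/ (alveolar lateral approximant), /j/ (palatal glide), /ɭ/ (retroflex lateral approximant), /ɡ/ (voiced velar stop), /ʐ/ (voiced retroflex fricative), among others, satisfy every feature; every other segment in the inventory fails at least one.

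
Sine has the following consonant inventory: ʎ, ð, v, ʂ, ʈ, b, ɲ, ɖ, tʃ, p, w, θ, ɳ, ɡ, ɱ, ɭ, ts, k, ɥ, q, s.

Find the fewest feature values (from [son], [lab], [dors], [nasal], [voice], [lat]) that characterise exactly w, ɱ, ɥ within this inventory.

/w, ɱ, ɥ/ are all [+sonorant], [+labial], and no other segment in the inventory matches both values. Dropping any one of them over-generates: [+labial] alone would also admit /v, b, p/; [+sonorant] alone would also admit /ʎ, ɲ, ɳ, ɭ/. No other single listed feature picks out exactly this set either, so fewer than two features will not do.

[+son, +lab]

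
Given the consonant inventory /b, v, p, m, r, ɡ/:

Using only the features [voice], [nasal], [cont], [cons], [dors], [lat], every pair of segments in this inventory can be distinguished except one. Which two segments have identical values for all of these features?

Both /r/ and /v/ are [+voice], [−nasal], [+continuant], [+consonantal], [−dorsal], [−lateral]. Since the list omits [sonorant], [labial] and [coronal] — which do distinguish the alveolar trill from the voiced labiodental fricative — this pair collapses; all other pairs remain distinct.

r, v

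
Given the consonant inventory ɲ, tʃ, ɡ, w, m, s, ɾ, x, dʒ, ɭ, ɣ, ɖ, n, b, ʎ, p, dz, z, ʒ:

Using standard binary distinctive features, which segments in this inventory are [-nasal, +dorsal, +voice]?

ɡ, w, ɣ, ʎ

Eliminate segments failing any feature: /ɲ, m, n/ are [+nasal]; /tʃ, s, ɾ, dʒ, ɭ, ɖ, b, p, dz, z, ʒ/ are [-dorsal]; /x/ is [-voice]. The remaining /ɡ, w, ɣ, ʎ/ satisfy [-nasal], [+dorsal], [+voice].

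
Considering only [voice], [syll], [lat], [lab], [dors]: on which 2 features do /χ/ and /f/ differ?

/χ/ is the voiceless uvular fricative and /f/ is the voiceless labiodental fricative. Both are [-voice], [-syllabic], [-lateral]. /χ/ is [-labial] while /f/ is [+labial]; /χ/ is [+dorsal] while /f/ is [-dorsal], so the distinguishing features are [labial], [dorsal].

[labial], [dorsal]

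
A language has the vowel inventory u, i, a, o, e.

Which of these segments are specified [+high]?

The feature [high] marks segments produced with the tongue body raised. In this inventory /u, i/ have that property, so they are [+high]; /a, o, e/ are [−high].

u, i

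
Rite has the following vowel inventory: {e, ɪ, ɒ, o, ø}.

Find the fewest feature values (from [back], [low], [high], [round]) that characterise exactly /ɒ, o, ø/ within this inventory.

[+round]

Every target segment is [+round] and no other inventory member is, so one feature is enough.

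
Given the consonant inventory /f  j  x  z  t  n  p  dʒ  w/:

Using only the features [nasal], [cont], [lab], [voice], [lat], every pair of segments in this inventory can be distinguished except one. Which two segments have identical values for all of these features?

Both /z/ and /j/ are [−nasal], [+continuant], [−labial], [+voice], [−lateral]. Since the list omits [sonorant], [strident] and [dorsal] — which do distinguish the voiced alveolar fricative from the palatal glide — this pair collapses; all other pairs remain distinct.

z, j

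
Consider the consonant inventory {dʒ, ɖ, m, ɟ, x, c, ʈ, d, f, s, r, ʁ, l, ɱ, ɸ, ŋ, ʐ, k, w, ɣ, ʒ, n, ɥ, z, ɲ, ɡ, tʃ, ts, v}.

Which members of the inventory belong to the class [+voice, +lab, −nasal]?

First, the [+voice] segments are /dʒ, ɖ, m, ɟ, d, r, ʁ, l, ɱ, ŋ, ʐ, w, ɣ, ʒ, n, ɥ, z, ɲ, ɡ, v/.
Intersecting with [+labial] gives /m, ɱ, w, ɥ, v/.
Of those, [−nasal] leaves /w, ɥ, v/.

w, ɥ, v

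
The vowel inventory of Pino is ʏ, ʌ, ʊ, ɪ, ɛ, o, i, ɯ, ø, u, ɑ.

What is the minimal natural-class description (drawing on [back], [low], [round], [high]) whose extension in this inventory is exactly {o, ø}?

[−high, +round]

Every target segment is [−high], [+round]; each remaining inventory member fails at least one of these. Each conjunct is needed — [+round] alone would also admit /ʏ, ʊ, u/; [−high] alone would also admit /ʌ, ɛ, ɑ/ — and no other single listed feature has exactly this extension, so two is the minimum.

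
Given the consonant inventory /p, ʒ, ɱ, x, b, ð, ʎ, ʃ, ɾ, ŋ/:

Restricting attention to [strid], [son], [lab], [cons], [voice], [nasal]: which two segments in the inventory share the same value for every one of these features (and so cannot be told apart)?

On the given features, /ʎ/ and /ɾ/ have an identical profile: [-strident], [+sonorant], [-labial], [+consonantal], [+voice], [-nasal]. No other two segments in the inventory coincide on all 6 features. (They do differ in [lateral] and [dorsal], which are not among the given features.)

ʎ, ɾ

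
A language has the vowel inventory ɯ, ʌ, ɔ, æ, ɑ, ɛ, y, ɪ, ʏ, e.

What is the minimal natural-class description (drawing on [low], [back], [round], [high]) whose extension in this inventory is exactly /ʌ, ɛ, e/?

The class [−high], [−low], [−round] has exactly /ʌ, ɛ, e/ as its extension in this inventory. No smaller conjunction from the listed features achieves this: [−low, −round] alone would also admit /ɯ, ɪ/; [−high, −round] alone would also admit /æ, ɑ/; [−high, −low] alone would also admit /ɔ/; and checking the remaining two-feature bundles turns up none with this extension.

[−high, −low, −round]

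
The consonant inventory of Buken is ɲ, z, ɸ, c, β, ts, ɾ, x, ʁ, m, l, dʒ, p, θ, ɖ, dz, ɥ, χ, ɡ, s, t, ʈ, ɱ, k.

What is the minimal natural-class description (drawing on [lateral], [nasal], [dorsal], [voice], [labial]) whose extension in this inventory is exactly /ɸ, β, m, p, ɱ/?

[+labial, −dorsal]

/ɸ, β, m, p, ɱ/ are all [+labial], [−dorsal], and no other segment in the inventory matches both values. Dropping any one of them over-generates: [−dorsal] alone would also admit /z, ts, ɾ, l, …/; [+labial] alone would also admit /ɥ/. No other single listed feature picks out exactly this set either, so fewer than two features will not do.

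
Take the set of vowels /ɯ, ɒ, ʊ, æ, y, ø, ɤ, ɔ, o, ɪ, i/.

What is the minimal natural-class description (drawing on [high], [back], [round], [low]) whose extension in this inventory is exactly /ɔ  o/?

/ɔ, o/ are all [-high], [-low], [+back], [+round], and no other segment in the inventory matches all four values. Dropping any one of them over-generates: [-low, +back, +round] alone would also admit /ʊ/; [-high, +back, +round] alone would also admit /ɒ/; [-high, -low, +round] alone would also admit /ø/; [-high, -low, +back] alone would also admit /ɤ/. No other combination of three listed features picks out exactly this set either, so fewer than four features will not do.

[-high, -low, +back, +round]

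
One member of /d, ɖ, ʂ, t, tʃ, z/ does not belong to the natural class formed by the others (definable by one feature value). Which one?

tʃ

/t, d, ʂ, ɖ, z/ are all [−distributed], but /tʃ/ (voiceless postalveolar affricate) is [+distributed]. No other single segment can be removed to leave a set sharing one feature value that the removed segment lacks, so /tʃ/ is the odd one out.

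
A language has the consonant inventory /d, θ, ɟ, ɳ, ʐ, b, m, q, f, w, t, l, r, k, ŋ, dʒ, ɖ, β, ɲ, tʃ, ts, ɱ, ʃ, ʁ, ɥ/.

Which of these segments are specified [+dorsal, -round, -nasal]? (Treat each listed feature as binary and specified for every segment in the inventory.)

First, the [+dorsal] segments are /ɟ, q, w, k, ŋ, ɲ, ʁ, ɥ/.
Intersecting with [-round] gives /ɟ, q, k, ŋ, ɲ, ʁ/.
Then [-nasal] leaves /ɟ, q, k, ʁ/.

ɟ, q, k, ʁ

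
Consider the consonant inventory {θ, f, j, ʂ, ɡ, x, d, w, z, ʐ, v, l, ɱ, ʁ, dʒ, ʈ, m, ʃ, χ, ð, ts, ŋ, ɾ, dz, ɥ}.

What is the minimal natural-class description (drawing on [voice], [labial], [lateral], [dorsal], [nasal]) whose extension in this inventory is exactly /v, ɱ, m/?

Every target segment is [+voice], [+labial], [-dorsal]; each remaining inventory member fails at least one of these. Each conjunct is needed — [+labial, -dorsal] alone would also admit /f/; [+voice, -dorsal] alone would also admit /d, z, ʐ, l, …/; [+voice, +labial] alone would also admit /w, ɥ/ — and no other combination of two listed features has exactly this extension, so three is the minimum.

[+voice, +labial, -dorsal]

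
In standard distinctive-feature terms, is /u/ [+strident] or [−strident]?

[−strident]

As the high back rounded tense vowel, /u/ is [−strident].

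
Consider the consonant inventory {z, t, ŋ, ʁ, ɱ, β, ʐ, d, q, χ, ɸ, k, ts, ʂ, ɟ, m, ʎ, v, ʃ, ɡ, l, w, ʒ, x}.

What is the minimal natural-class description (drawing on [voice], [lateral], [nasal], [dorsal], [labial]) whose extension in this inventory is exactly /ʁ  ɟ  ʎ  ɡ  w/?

The class [+voice], [−nasal], [+dorsal] has exactly /ʁ, ɟ, ʎ, ɡ, w/ as its extension in this inventory. No smaller conjunction from the listed features achieves this: [−nasal, +dorsal] alone would also admit /q, χ, k, x/; [+voice, +dorsal] alone would also admit /ŋ/; [+voice, −nasal] alone would also admit /z, β, ʐ, d, …/; and checking the remaining two-feature bundles turns up none with this extension.

[+voice, −nasal, +dorsal]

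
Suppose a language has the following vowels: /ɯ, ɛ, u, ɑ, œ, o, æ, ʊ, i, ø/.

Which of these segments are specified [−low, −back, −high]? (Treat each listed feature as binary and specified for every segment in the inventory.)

ɛ, œ, ø

First, the [−low] segments are /ɯ, ɛ, u, œ, o, ʊ, i, ø/.
Among these, [−back] gives /ɛ, œ, i, ø/.
Within that set, [−high] leaves /ɛ, œ, ø/.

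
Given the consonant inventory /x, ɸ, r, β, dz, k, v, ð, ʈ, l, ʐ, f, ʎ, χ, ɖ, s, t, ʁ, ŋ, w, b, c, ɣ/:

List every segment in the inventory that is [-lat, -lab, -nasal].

Among the inventory, the [-lateral] segments are /x, ɸ, r, β, dz, k, v, ð, ʈ, ʐ, f, χ, ɖ, s, t, ʁ, ŋ, w, b, c, ɣ/.
Intersecting with [-labial] gives /x, r, dz, k, ð, ʈ, ʐ, χ, ɖ, s, t, ʁ, ŋ, c, ɣ/.
Of those, [-nasal] leaves /x, r, dz, k, ð, ʈ, ʐ, χ, ɖ, s, t, ʁ, c, ɣ/.

x, r, dz, k, ð, ʈ, ʐ, χ, ɖ, s, t, ʁ, c, ɣ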